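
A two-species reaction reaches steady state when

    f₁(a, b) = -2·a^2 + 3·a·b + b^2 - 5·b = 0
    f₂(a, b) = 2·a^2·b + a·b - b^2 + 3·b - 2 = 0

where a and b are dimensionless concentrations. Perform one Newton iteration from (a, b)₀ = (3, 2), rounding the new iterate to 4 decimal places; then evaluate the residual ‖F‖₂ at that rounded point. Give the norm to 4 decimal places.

12.0785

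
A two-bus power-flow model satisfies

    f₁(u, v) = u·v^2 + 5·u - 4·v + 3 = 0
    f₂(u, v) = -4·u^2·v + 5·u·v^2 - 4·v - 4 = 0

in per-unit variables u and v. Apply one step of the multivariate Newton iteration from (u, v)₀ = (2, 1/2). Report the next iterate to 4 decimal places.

(-0.0909, 0.7614)

At (2, 1/2): F = (11.5000, -11.5000).
Jacobian J = [[v^2 + 5, 2·u·v - 4], [-8·u·v + 5·v^2, -4·u^2 + 10·u·v - 4]].
At the point, J = [[5.2500, -2.0000], [-6.7500, -10.0000]] (det J = -66.0000).
Solving J·Δ = −F gives Δ = (-2.0909, 0.2614).
Then the next iterate is (u, v)₁ = (-0.0909, 0.7614).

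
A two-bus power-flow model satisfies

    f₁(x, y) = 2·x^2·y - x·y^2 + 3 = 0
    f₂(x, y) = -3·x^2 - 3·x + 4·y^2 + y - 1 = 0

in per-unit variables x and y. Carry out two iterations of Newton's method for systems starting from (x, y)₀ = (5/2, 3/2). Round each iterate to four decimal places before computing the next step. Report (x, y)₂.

(0.3353, 0.4714)

At (5/2, 3/2): F = (16.1250, -16.7500).
Jacobian J = [[4·x·y - y^2, 2·x^2 - 2·x·y], [-6·x - 3, 8·y + 1]].
At the point, J = [[12.7500, 5.0000], [-18.0000, 13.0000]] (det J = 255.7500).
Solving J·Δ = −F gives Δ = (-1.1471, -0.2999).
Then the next iterate is (x, y)₁ = (1.3529, 1.2001).
Round to (1.3529, 1.2001) and repeat: F = (5.444678, -3.588655), J = [[5.054221, 0.413446], [-11.1174, 10.6008]].
Δ = (-1.0176, -0.7287), so (x, y)₂ = (0.3353, 0.4714).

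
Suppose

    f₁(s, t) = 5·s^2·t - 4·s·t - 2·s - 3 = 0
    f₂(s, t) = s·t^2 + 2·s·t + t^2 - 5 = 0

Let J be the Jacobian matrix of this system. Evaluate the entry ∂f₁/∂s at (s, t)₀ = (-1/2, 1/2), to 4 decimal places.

∂f₁/∂s = 10·s·t - 4·t - 2.
At (-1/2, 1/2) this is -6.5000.

-6.5000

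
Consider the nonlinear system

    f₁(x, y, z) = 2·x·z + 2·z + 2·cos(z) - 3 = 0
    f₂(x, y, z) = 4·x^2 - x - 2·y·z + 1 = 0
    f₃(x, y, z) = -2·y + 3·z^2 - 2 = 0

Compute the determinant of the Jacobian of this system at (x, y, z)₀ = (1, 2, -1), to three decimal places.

-39.561

J = [[2·z, 0, 2·x - 2·sin(z) + 2], [8·x - 1, -2·z, -2·y], [0, -2, 6·z]].
At the point, J = [[-2.000, 0.000, 5.68294], [7.000, 2.000, -4.000], [0.000, -2.000, -6.000]].
det J = -39.561.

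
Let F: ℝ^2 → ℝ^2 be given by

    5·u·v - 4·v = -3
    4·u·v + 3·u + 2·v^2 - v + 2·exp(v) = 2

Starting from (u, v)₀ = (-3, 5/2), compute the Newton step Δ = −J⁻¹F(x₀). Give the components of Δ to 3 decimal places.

(2.095, -0.964)

At (-3, 5/2): F = (-44.500, -6.63501).
Jacobian J = [[5·v, 5·u - 4], [4·v + 3, 4·u + 4·v + 2·exp(v) - 1]].
At the point, J = [[12.500, -19.000], [13.000, 21.36499]] (det J = 514.06235).
Solving J·Δ = −F gives Δ = (2.095, -0.964).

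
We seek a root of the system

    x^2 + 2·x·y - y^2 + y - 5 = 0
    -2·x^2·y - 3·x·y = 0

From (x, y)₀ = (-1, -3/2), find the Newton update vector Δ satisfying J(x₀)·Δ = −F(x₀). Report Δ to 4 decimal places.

At (-1, -3/2): F = (-4.7500, -1.5000).
Jacobian J = [[2·x + 2·y, 2·x - 2·y + 1], [-4·x·y - 3·y, -2·x^2 - 3·x]].
At the point, J = [[-5.0000, 2.0000], [-1.5000, 1.0000]] (det J = -2.0000).
Solving J·Δ = −F gives Δ = (-0.8750, 0.1875).

(-0.8750, 0.1875)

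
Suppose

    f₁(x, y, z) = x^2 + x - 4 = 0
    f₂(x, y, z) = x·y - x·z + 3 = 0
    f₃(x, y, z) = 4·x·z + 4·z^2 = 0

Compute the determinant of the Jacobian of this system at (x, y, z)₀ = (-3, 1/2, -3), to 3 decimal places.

J = [[2·x + 1, 0, 0], [y - z, x, -x], [4·z, 0, 4·x + 8·z]].
At the point, J = [[-5.000, 0.000, 0.000], [3.500, -3.000, 3.000], [-12.000, 0.000, -36.000]].
det J = -540.000.

-540.000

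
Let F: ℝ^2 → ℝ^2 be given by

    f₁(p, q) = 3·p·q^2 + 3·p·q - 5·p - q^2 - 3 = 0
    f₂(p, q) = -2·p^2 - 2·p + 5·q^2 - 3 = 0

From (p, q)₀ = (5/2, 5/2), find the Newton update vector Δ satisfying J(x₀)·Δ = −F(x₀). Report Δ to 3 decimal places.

At (5/2, 5/2): F = (43.875, 10.750).
Jacobian J = [[3·q^2 + 3·q - 5, 6·p·q + 3·p - 2·q], [-4·p - 2, 10·q]].
At the point, J = [[21.250, 40.000], [-12.000, 25.000]] (det J = 1011.250).
Solving J·Δ = −F gives Δ = (-0.659, -0.747).

(-0.659, -0.747)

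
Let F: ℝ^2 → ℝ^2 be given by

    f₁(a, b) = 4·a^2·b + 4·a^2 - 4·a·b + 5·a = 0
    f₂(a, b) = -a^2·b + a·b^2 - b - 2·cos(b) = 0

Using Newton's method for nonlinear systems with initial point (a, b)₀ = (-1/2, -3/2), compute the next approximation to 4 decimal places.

At (-1/2, -3/2): F = (-6.0000, 0.608526).
Jacobian J = [[8·a·b + 8·a - 4·b + 5, 4·a^2 - 4·a], [-2·a·b + b^2, -a^2 + 2·a·b + 2·sin(b) - 1]].
At the point, J = [[13.0000, 3.0000], [0.7500, -1.744990]] (det J = -24.934870).
Solving J·Δ = −F gives Δ = (0.3467, 0.4977).
Then the next iterate is (a, b)₁ = (-0.1533, -1.0023).

(-0.1533, -1.0023)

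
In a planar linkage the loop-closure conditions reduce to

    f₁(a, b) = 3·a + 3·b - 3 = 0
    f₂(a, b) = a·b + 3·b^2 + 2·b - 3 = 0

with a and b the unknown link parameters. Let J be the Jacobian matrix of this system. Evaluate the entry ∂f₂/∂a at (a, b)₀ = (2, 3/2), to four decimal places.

1.5000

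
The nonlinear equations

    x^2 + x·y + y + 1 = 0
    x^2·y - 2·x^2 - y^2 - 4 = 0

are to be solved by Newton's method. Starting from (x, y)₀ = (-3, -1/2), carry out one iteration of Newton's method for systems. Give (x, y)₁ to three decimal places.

(-1.386, -0.246)

At (-3, -1/2): F = (11.000, -26.750).
Jacobian J = [[2·x + y, x + 1], [2·x·y - 4·x, x^2 - 2·y]].
At the point, J = [[-6.500, -2.000], [15.000, 10.000]] (det J = -35.000).
Solving J·Δ = −F gives Δ = (1.614, 0.254).
Then the next iterate is (x, y)₁ = (-1.386, -0.246).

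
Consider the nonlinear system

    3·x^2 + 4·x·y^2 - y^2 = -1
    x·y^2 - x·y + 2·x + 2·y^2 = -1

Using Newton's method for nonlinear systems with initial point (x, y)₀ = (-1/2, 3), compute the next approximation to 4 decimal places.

(-0.5658, 1.4765)

At (-1/2, 3): F = (-25.2500, 15.0000).
Jacobian J = [[6·x + 4·y^2, 8·x·y - 2·y], [y^2 - y + 2, 2·x·y - x + 4·y]].
At the point, J = [[33.0000, -18.0000], [8.0000, 9.5000]] (det J = 457.5000).
Solving J·Δ = −F gives Δ = (-0.0658, -1.5235).
Then the next iterate is (x, y)₁ = (-0.5658, 1.4765).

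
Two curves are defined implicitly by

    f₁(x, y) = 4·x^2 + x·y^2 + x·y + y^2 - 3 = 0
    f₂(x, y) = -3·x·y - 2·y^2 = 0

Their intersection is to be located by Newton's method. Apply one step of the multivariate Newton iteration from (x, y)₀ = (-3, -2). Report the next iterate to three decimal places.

(-1.374, -1.045)

At (-3, -2): F = (31.000, -26.000).
Jacobian J = [[8·x + y^2 + y, 2·x·y + x + 2·y], [-3·y, -3·x - 4·y]].
At the point, J = [[-22.000, 5.000], [6.000, 17.000]] (det J = -404.000).
Solving J·Δ = −F gives Δ = (1.626, 0.955).
Then the next iterate is (x, y)₁ = (-1.374, -1.045).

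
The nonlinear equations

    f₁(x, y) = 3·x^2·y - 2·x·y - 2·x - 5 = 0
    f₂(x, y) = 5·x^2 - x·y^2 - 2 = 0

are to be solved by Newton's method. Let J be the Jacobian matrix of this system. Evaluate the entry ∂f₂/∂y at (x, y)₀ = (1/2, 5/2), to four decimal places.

-2.5000

∂f₂/∂y = -2·x·y.
At (1/2, 5/2) this is -2.5000.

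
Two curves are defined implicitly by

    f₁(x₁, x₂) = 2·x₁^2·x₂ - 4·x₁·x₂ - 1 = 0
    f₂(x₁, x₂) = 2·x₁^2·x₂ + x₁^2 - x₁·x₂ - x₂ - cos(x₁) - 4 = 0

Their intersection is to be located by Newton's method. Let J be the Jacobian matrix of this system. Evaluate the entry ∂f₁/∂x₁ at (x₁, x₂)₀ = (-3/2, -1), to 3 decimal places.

∂f₁/∂x₁ = 4·x₁·x₂ - 4·x₂.
At (-3/2, -1) this is 10.000.

10.000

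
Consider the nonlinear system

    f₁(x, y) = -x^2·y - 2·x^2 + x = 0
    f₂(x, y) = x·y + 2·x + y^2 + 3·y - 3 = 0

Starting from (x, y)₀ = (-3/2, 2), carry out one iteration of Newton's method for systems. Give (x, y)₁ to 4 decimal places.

(-0.8106, 1.3168)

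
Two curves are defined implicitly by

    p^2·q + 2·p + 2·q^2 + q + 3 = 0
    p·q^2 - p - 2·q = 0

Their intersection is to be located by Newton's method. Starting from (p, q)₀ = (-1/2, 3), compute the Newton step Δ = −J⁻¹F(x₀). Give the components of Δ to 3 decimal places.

(0.136, -1.782)

At (-1/2, 3): F = (23.750, -10.000).
Jacobian J = [[2·p·q + 2, p^2 + 4·q + 1], [q^2 - 1, 2·p·q - 2]].
At the point, J = [[-1.000, 13.250], [8.000, -5.000]] (det J = -101.000).
Solving J·Δ = −F gives Δ = (0.136, -1.782).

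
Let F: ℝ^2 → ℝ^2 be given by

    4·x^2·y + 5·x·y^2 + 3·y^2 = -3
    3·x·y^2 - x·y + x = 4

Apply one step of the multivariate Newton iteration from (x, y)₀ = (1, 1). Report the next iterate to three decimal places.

(-18.000, 12.600)

At (1, 1): F = (15.000, -1.000).
Jacobian J = [[8·x·y + 5·y^2, 4·x^2 + 10·x·y + 6·y], [3·y^2 - y + 1, 6·x·y - x]].
At the point, J = [[13.000, 20.000], [3.000, 5.000]] (det J = 5.000).
Solving J·Δ = −F gives Δ = (-19.000, 11.600).
Then the next iterate is (x, y)₁ = (-18.000, 12.600).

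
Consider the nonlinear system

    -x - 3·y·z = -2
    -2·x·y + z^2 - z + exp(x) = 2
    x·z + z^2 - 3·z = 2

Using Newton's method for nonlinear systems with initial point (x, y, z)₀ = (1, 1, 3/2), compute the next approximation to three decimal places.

(3.656, 0.454, 0.267)

At (1, 1, 3/2): F = (-3.500, -0.53172, -2.750).
Jacobian J = [[-1, -3·z, -3·y], [-2·y + exp(x), -2·x, 2·z - 1], [z, 0, x + 2·z - 3]].
At the point, J = [[-1.000, -4.500, -3.000], [0.71828, -2.000, 2.000], [1.500, 0.000, 1.000]] (det J = -17.26773).
Solving J·Δ = −F gives Δ = (2.656, -0.546, -1.233).
Then the next iterate is (x, y, z)₁ = (3.656, 0.454, 0.267).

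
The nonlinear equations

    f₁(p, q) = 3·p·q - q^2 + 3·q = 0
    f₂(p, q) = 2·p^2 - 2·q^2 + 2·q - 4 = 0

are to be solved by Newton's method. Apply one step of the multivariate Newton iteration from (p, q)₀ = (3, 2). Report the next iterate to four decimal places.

At (3, 2): F = (20.0000, 10.0000).
Jacobian J = [[3·q, 3·p - 2·q + 3], [4·p, -4·q + 2]].
At the point, J = [[6.0000, 8.0000], [12.0000, -6.0000]] (det J = -132.0000).
Solving J·Δ = −F gives Δ = (-1.5152, -1.3636).
Then the next iterate is (p, q)₁ = (1.4848, 0.6364).

(1.4848, 0.6364)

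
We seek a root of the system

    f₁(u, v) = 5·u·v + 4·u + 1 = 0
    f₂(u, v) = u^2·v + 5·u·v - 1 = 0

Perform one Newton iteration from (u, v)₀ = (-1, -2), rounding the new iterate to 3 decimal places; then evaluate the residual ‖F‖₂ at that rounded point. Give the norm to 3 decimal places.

At (-1, -2): F = (7.000, 7.000).
Jacobian J = [[5·v + 4, 5·u], [2·u·v + 5·v, u^2 + 5·u]].
At the point, J = [[-6.000, -5.000], [-6.000, -4.000]] (det J = -6.000).
Solving J·Δ = −F gives Δ = (1.167, 0.000).
Then the next iterate is (u, v)₁ = (0.167, -2.000).
Re-evaluating at (0.167, -2.000): F = (-0.002, -2.72578), so ‖F‖₂ = 2.726.

2.726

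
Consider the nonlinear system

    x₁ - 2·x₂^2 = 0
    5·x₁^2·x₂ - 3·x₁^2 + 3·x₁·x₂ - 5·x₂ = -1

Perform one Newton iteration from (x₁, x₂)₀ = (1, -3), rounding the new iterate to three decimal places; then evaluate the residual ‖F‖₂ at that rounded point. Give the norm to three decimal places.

At (1, -3): F = (-17.000, -11.000).
Jacobian J = [[1, -4·x₂], [10·x₁·x₂ - 6·x₁ + 3·x₂, 5·x₁^2 + 3·x₁ - 5]].
At the point, J = [[1.000, 12.000], [-45.000, 3.000]] (det J = 543.000).
Solving J·Δ = −F gives Δ = (-0.149, 1.429).
Then the next iterate is (x₁, x₂)₁ = (0.851, -1.571).
Re-evaluating at (0.851, -1.571): F = (-4.08508, -3.01696), so ‖F‖₂ = 5.078.

5.078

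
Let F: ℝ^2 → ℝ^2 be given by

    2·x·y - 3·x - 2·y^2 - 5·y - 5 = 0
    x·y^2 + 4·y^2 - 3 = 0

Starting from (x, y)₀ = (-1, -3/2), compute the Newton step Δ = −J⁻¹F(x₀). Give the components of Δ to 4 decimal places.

(0.5733, 0.5600)

At (-1, -3/2): F = (4.0000, 3.7500).
Jacobian J = [[2·y - 3, 2·x - 4·y - 5], [y^2, 2·x·y + 8·y]].
At the point, J = [[-6.0000, -1.0000], [2.2500, -9.0000]] (det J = 56.2500).
Solving J·Δ = −F gives Δ = (0.5733, 0.5600).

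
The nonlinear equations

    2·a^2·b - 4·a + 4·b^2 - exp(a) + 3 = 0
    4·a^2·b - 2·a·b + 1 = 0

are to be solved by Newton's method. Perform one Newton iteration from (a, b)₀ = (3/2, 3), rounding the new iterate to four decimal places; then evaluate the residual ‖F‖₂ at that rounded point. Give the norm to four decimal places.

11.9309

At (3/2, 3): F = (42.018311, 19.0000).
Jacobian J = [[4·a·b - exp(a) - 4, 2·a^2 + 8·b], [8·a·b - 2·b, 4·a^2 - 2·a]].
At the point, J = [[9.518311, 28.5000], [30.0000, 6.0000]] (det J = -797.890134).
Solving J·Δ = −F gives Δ = (-0.3627, -1.3532).
Then the next iterate is (a, b)₁ = (1.1373, 1.6468).
Re-evaluating at (1.1373, 1.6468): F = (10.440375, 5.774411), so ‖F‖₂ = 11.9309.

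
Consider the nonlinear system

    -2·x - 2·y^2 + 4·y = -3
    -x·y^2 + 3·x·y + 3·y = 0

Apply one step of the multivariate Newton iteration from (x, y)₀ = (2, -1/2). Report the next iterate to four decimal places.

At (2, -1/2): F = (-3.5000, -5.0000).
Jacobian J = [[-2, -4·y + 4], [-y^2 + 3·y, -2·x·y + 3·x + 3]].
At the point, J = [[-2.0000, 6.0000], [-1.7500, 11.0000]] (det J = -11.5000).
Solving J·Δ = −F gives Δ = (-0.7391, 0.3370).
Then the next iterate is (x, y)₁ = (1.2609, -0.1630).

(1.2609, -0.1630)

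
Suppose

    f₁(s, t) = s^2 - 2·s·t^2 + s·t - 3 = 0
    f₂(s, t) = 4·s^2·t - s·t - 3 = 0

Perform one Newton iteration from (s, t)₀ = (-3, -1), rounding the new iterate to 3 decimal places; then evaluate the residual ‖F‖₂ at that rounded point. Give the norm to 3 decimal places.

10.241

At (-3, -1): F = (15.000, -42.000).
Jacobian J = [[2·s - 2·t^2 + t, -4·s·t + s], [8·s·t - t, 4·s^2 - s]].
At the point, J = [[-9.000, -15.000], [25.000, 39.000]] (det J = 24.000).
Solving J·Δ = −F gives Δ = (1.875, -0.125).
Then the next iterate is (s, t)₁ = (-1.125, -1.125).
Re-evaluating at (-1.125, -1.125): F = (2.37891, -9.96094), so ‖F‖₂ = 10.241.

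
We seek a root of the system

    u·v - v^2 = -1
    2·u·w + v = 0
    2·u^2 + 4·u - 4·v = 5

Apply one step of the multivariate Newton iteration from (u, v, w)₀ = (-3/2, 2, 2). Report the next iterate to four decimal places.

(-4.4342, -0.1579, -3.9649)

At (-3/2, 2, 2): F = (-6.0000, -4.0000, -14.5000).
Jacobian J = [[v, u - 2·v, 0], [2·w, 1, 2·u], [4·u + 4, -4, 0]].
At the point, J = [[2.0000, -5.5000, 0.0000], [4.0000, 1.0000, -3.0000], [-2.0000, -4.0000, 0.0000]] (det J = -57.0000).
Solving J·Δ = −F gives Δ = (-2.9342, -2.1579, -5.9649).
Then the next iterate is (u, v, w)₁ = (-4.4342, -0.1579, -3.9649).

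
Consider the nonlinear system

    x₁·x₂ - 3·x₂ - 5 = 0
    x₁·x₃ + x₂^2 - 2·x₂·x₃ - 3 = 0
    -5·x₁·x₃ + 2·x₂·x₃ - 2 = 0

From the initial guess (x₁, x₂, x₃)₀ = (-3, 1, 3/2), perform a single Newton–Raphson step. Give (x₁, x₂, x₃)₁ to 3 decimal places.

At (-3, 1, 3/2): F = (-11.000, -9.500, 23.500).
Jacobian J = [[x₂, x₁ - 3, 0], [x₃, 2·x₂ - 2·x₃, x₁ - 2·x₂], [-5·x₃, 2·x₃, -5·x₁ + 2·x₂]].
At the point, J = [[1.000, -6.000, 0.000], [1.500, -1.000, -5.000], [-7.500, 3.000, 17.000]] (det J = -74.000).
Solving J·Δ = −F gives Δ = (-3.270, -2.378, -2.405).
Then the next iterate is (x₁, x₂, x₃)₁ = (-6.270, -1.378, -0.905).

(-6.270, -1.378, -0.905)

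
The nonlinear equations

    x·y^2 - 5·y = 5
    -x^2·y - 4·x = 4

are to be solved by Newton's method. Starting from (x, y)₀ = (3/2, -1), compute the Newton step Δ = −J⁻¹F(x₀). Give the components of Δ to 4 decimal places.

At (3/2, -1): F = (1.5000, -7.7500).
Jacobian J = [[y^2, 2·x·y - 5], [-2·x·y - 4, -x^2]].
At the point, J = [[1.0000, -8.0000], [-1.0000, -2.2500]] (det J = -10.2500).
Solving J·Δ = −F gives Δ = (-6.3780, -0.6098).

(-6.3780, -0.6098)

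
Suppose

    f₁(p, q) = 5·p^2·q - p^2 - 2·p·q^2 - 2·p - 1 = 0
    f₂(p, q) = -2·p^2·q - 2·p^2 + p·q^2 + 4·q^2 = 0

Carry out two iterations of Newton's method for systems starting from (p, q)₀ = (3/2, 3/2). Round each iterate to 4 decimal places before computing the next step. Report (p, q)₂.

(1.1919, 1.0629)

At (3/2, 3/2): F = (3.8750, 1.1250).
Jacobian J = [[10·p·q - 2·p - 2·q^2 - 2, 5·p^2 - 4·p·q], [-4·p·q - 4·p + q^2, -2·p^2 + 2·p·q + 8·q]].
At the point, J = [[13.0000, 2.2500], [-12.7500, 12.0000]] (det J = 184.6875).
Solving J·Δ = −F gives Δ = (-0.2381, -0.3467).
Then the next iterate is (p, q)₁ = (1.2619, 1.1533).
Round to (1.2619, 1.1533) and repeat: F = (0.709426, 0.141064), J = [[7.369491, 2.140561], [-9.538896, 8.952315]].
Δ = (-0.0700, -0.0904), so (p, q)₂ = (1.1919, 1.0629).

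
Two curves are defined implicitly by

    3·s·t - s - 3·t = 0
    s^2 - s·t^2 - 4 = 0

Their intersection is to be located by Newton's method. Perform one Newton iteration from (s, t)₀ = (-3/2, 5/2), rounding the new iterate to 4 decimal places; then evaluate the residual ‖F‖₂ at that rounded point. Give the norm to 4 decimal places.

82.9083

At (-3/2, 5/2): F = (-17.2500, 7.6250).
Jacobian J = [[3·t - 1, 3·s - 3], [2·s - t^2, -2·s·t]].
At the point, J = [[6.5000, -7.5000], [-9.2500, 7.5000]] (det J = -20.6250).
Solving J·Δ = −F gives Δ = (-3.5000, -5.3333).
Then the next iterate is (s, t)₁ = (-5.0000, -2.8333).
Re-evaluating at (-5.0000, -2.8333): F = (55.9994, 61.137944), so ‖F‖₂ = 82.9083.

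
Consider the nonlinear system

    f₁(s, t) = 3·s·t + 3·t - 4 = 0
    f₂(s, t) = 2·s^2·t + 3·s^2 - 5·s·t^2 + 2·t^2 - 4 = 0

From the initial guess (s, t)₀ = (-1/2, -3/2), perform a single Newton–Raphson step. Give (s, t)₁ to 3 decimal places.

(-1.456, -0.201)

At (-1/2, -3/2): F = (-6.250, 6.125).
Jacobian J = [[3·t, 3·s + 3], [4·s·t + 6·s - 5·t^2, 2·s^2 - 10·s·t + 4·t]].
At the point, J = [[-4.500, 1.500], [-11.250, -13.000]] (det J = 75.375).
Solving J·Δ = −F gives Δ = (-0.956, 1.299).
Then the next iterate is (s, t)₁ = (-1.456, -0.201).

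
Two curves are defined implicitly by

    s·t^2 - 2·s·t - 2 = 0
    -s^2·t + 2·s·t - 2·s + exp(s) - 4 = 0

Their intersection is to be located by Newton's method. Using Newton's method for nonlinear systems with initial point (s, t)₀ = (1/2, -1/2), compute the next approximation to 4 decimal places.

At (1/2, -1/2): F = (-1.3750, -3.726279).
Jacobian J = [[t^2 - 2·t, 2·s·t - 2·s], [-2·s·t + 2·t + exp(s) - 2, -s^2 + 2·s]].
At the point, J = [[1.2500, -1.5000], [-0.851279, 0.7500]] (det J = -0.339418).
Solving J·Δ = −F gives Δ = (-19.5059, -17.1716).
Then the next iterate is (s, t)₁ = (-19.0059, -17.6716).

(-19.0059, -17.6716)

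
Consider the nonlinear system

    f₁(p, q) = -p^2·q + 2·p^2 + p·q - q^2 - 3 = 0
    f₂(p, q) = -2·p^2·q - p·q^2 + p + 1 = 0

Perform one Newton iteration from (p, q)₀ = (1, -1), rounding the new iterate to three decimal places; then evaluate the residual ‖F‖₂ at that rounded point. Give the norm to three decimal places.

6.041

At (1, -1): F = (-2.000, 3.000).
Jacobian J = [[-2·p·q + 4·p + q, -p^2 + p - 2·q], [-4·p·q - q^2 + 1, -2·p^2 - 2·p·q]].
At the point, J = [[5.000, 2.000], [4.000, 0.000]] (det J = -8.000).
Solving J·Δ = −F gives Δ = (-0.750, 2.875).
Then the next iterate is (p, q)₁ = (0.250, 1.875).
Re-evaluating at (0.250, 1.875): F = (-6.03906, 0.13672), so ‖F‖₂ = 6.041.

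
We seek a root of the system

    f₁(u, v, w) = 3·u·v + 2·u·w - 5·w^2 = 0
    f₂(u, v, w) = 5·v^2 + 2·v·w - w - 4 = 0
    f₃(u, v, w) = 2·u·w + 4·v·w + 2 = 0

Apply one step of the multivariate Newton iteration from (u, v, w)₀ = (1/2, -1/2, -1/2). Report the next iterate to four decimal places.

(3.0230, -1.3520, 1.1809)

At (1/2, -1/2, -1/2): F = (-2.5000, -1.7500, 2.5000).
Jacobian J = [[3·v + 2·w, 3·u, 2·u - 10·w], [0, 10·v + 2·w, 2·v - 1], [2·w, 4·w, 2·u + 4·v]].
At the point, J = [[-2.5000, 1.5000, 6.0000], [0.0000, -6.0000, -2.0000], [-1.0000, -2.0000, -1.0000]] (det J = -38.0000).
Solving J·Δ = −F gives Δ = (2.5230, -0.8520, 1.6809).
Then the next iterate is (u, v, w)₁ = (3.0230, -1.3520, 1.1809).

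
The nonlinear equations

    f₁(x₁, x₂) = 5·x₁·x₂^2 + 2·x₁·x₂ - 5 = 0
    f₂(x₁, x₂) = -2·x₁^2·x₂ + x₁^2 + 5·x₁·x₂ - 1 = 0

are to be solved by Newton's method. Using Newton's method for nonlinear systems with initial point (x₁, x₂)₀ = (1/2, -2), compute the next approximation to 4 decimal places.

At (1/2, -2): F = (3.0000, -4.7500).
Jacobian J = [[5·x₂^2 + 2·x₂, 10·x₁·x₂ + 2·x₁], [-4·x₁·x₂ + 2·x₁ + 5·x₂, -2·x₁^2 + 5·x₁]].
At the point, J = [[16.0000, -9.0000], [-5.0000, 2.0000]] (det J = -13.0000).
Solving J·Δ = −F gives Δ = (-2.8269, -4.6923).
Then the next iterate is (x₁, x₂)₁ = (-2.3269, -6.6923).

(-2.3269, -6.6923)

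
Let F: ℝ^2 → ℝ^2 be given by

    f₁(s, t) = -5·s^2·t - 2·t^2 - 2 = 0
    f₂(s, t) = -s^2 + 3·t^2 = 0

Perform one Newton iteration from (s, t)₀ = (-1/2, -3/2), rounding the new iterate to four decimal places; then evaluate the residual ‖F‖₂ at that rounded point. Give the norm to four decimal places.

At (-1/2, -3/2): F = (-4.6250, 6.5000).
Jacobian J = [[-10·s·t, -5·s^2 - 4·t], [-2·s, 6·t]].
At the point, J = [[-7.5000, 4.7500], [1.0000, -9.0000]] (det J = 62.7500).
Solving J·Δ = −F gives Δ = (-0.1713, 0.7032).
Then the next iterate is (s, t)₁ = (-0.6713, -0.7968).
Re-evaluating at (-0.6713, -0.7968): F = (-1.474416, 1.454027), so ‖F‖₂ = 2.0708.

2.0708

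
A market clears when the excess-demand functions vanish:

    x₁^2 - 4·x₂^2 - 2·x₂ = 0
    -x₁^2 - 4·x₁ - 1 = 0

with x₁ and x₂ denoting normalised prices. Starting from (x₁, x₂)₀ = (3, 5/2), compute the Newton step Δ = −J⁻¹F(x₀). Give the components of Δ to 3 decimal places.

(-2.200, -1.555)

At (3, 5/2): F = (-21.000, -22.000).
Jacobian J = [[2·x₁, -8·x₂ - 2], [-2·x₁ - 4, 0]].
At the point, J = [[6.000, -22.000], [-10.000, 0.000]] (det J = -220.000).
Solving J·Δ = −F gives Δ = (-2.200, -1.555).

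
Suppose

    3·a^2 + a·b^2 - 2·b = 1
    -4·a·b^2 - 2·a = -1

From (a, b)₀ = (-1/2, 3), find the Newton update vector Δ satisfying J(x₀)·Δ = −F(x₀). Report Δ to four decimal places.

At (-1/2, 3): F = (-10.7500, 20.0000).
Jacobian J = [[6·a + b^2, 2·a·b - 2], [-4·b^2 - 2, -8·a·b]].
At the point, J = [[6.0000, -5.0000], [-38.0000, 12.0000]] (det J = -118.0000).
Solving J·Δ = −F gives Δ = (-0.2458, -2.4449).

(-0.2458, -2.4449)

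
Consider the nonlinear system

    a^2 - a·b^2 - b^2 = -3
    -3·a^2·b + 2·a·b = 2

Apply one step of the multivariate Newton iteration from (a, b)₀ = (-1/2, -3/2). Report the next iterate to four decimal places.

At (-1/2, -3/2): F = (2.1250, 0.6250).
Jacobian J = [[2·a - b^2, -2·a·b - 2·b], [-6·a·b + 2·b, -3·a^2 + 2·a]].
At the point, J = [[-3.2500, 1.5000], [-7.5000, -1.7500]] (det J = 16.9375).
Solving J·Δ = −F gives Δ = (0.2749, -0.8210).
Then the next iterate is (a, b)₁ = (-0.2251, -2.3210).

(-0.2251, -2.3210)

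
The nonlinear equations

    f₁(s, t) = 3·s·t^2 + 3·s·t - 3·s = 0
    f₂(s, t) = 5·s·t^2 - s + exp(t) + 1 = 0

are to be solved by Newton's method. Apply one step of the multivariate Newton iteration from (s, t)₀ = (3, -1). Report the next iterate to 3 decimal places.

(-0.099, -0.967)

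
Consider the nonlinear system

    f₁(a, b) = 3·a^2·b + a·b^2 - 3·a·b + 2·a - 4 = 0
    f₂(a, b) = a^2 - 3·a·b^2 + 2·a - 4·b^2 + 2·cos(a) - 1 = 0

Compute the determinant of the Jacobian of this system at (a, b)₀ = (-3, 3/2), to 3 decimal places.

-126.120

J = [[6·a·b + b^2 - 3·b + 2, 3·a^2 + 2·a·b - 3·a], [2·a - 3·b^2 - 2·sin(a) + 2, -6·a·b - 8·b]].
At the point, J = [[-27.250, 27.000], [-10.46776, 15.000]].
det J = -126.120.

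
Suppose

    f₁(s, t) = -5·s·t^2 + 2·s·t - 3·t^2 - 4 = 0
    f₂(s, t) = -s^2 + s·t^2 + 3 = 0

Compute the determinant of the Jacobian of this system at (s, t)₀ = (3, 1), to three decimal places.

J = [[-5·t^2 + 2·t, -10·s·t + 2·s - 6·t], [-2·s + t^2, 2·s·t]].
At the point, J = [[-3.000, -30.000], [-5.000, 6.000]].
det J = -168.000.

-168.000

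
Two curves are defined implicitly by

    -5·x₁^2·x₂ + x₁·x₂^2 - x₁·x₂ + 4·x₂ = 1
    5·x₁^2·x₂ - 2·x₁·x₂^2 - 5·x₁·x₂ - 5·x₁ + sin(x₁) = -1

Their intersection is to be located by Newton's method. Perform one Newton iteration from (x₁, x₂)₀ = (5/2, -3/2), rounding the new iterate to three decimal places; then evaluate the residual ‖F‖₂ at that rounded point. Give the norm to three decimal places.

5.046

At (5/2, -3/2): F = (49.250, -50.27653).
Jacobian J = [[-10·x₁·x₂ + x₂^2 - x₂, -5·x₁^2 + 2·x₁·x₂ - x₁ + 4], [10·x₁·x₂ - 2·x₂^2 - 5·x₂ + cos(x₁) - 5, 5·x₁^2 - 4·x₁·x₂ - 5·x₁]].
At the point, J = [[41.250, -37.250], [-40.30114, 33.750]] (det J = -109.03010).
Solving J·Δ = −F gives Δ = (-1.932, -0.817).
Then the next iterate is (x₁, x₂)₁ = (0.568, -2.317).
Re-evaluating at (0.568, -2.317): F = (-2.16504, -4.55798), so ‖F‖₂ = 5.046.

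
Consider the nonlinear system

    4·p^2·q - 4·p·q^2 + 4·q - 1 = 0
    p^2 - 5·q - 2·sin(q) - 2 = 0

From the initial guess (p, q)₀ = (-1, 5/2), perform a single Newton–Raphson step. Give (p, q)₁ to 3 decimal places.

(-2.254, -1.087)

At (-1, 5/2): F = (44.000, -14.69694).
Jacobian J = [[8·p·q - 4·q^2, 4·p^2 - 8·p·q + 4], [2·p, -2·cos(q) - 5]].
At the point, J = [[-45.000, 28.000], [-2.000, -3.39771]] (det J = 208.89707).
Solving J·Δ = −F gives Δ = (-1.254, -3.587).
Then the next iterate is (p, q)₁ = (-2.254, -1.087).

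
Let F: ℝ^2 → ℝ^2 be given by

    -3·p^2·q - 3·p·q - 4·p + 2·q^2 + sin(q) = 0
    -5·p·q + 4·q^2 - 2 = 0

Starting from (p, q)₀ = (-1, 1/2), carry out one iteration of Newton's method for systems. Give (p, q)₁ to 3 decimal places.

At (-1, 1/2): F = (4.97943, 1.500).
Jacobian J = [[-6·p·q - 3·q - 4, -3·p^2 - 3·p + 4·q + cos(q)], [-5·q, -5·p + 8·q]].
At the point, J = [[-2.500, 2.87758], [-2.500, 9.000]] (det J = -15.30604).
Solving J·Δ = −F gives Δ = (2.646, 0.568).
Then the next iterate is (p, q)₁ = (1.646, 1.068).

(1.646, 1.068)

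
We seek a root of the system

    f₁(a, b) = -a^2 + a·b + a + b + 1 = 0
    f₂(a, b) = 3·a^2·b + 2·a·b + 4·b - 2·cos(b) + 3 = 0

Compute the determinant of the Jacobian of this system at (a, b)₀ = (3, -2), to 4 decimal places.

-86.2698

J = [[-2·a + b + 1, a + 1], [6·a·b + 2·b, 3·a^2 + 2·a + 2·sin(b) + 4]].
At the point, J = [[-7.0000, 4.0000], [-40.0000, 35.181405]].
det J = -86.2698.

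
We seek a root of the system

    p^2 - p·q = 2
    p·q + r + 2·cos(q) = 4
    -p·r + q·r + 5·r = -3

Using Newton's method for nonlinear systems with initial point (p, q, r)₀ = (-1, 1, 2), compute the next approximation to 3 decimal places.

At (-1, 1, 2): F = (0.000, -1.91940, 17.000).
Jacobian J = [[2·p - q, -p, 0], [q, p - 2·sin(q), 1], [-r, r, -p + q + 5]].
At the point, J = [[-3.000, 1.000, 0.000], [1.000, -2.68294, 1.000], [-2.000, 2.000, 7.000]] (det J = 53.34178).
Solving J·Δ = −F gives Δ = (-0.571, -1.712, -2.103).
Then the next iterate is (p, q, r)₁ = (-1.571, -0.712, -0.103).

(-1.571, -0.712, -0.103)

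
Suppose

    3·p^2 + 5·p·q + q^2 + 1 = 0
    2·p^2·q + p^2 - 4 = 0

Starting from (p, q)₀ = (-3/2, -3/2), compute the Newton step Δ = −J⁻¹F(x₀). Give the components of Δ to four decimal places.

At (-3/2, -3/2): F = (21.2500, -8.5000).
Jacobian J = [[6·p + 5·q, 5·p + 2·q], [4·p·q + 2·p, 2·p^2]].
At the point, J = [[-16.5000, -10.5000], [6.0000, 4.5000]] (det J = -11.2500).
Solving J·Δ = −F gives Δ = (0.5667, 1.1333).

(0.5667, 1.1333)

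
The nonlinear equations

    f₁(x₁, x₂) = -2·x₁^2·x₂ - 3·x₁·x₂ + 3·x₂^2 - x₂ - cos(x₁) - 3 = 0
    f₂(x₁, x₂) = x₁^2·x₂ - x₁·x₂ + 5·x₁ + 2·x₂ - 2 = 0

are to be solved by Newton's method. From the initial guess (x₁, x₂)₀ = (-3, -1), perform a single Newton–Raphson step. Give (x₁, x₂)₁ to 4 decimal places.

At (-3, -1): F = (10.989992, -31.0000).
Jacobian J = [[-4·x₁·x₂ - 3·x₂ + sin(x₁), -2·x₁^2 - 3·x₁ + 6·x₂ - 1], [2·x₁·x₂ - x₂ + 5, x₁^2 - x₁ + 2]].
At the point, J = [[-9.141120, -16.0000], [12.0000, 14.0000]] (det J = 64.024320).
Solving J·Δ = −F gives Δ = (5.3439, -2.3662).
Then the next iterate is (x₁, x₂)₁ = (2.3439, -3.3662).

(2.3439, -3.3662)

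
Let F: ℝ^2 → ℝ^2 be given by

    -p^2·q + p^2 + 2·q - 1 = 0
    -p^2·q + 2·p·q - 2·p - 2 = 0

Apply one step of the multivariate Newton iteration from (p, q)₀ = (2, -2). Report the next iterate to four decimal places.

(5.0000, 19.5000)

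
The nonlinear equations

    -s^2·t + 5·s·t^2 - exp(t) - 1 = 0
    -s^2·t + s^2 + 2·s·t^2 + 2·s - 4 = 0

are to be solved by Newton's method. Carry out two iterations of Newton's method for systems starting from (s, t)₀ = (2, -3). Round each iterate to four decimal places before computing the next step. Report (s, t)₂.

At (2, -3): F = (100.950213, 52.0000).
Jacobian J = [[-2·s·t + 5·t^2, -s^2 + 10·s·t - exp(t)], [-2·s·t + 2·s + 2·t^2 + 2, -s^2 + 4·s·t]].
At the point, J = [[57.0000, -64.049787], [36.0000, -28.0000]] (det J = 709.792334).
Solving J·Δ = −F gives Δ = (-0.7100, 0.9442).
Then the next iterate is (s, t)₁ = (1.2900, -2.0558).
Round to (1.2900, -2.0558) and repeat: F = (29.552789, 14.569046), J = [[26.435532, -28.311910], [18.336591, -12.272028]].
Δ = (-0.2558, 0.8050), so (s, t)₂ = (1.0342, -1.2508).

(1.0342, -1.2508)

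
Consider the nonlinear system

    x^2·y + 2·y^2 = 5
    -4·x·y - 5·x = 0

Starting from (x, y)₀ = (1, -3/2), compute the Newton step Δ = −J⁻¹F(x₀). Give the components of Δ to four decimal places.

(-0.7647, 0.0588)

At (1, -3/2): F = (-2.0000, 1.0000).
Jacobian J = [[2·x·y, x^2 + 4·y], [-4·y - 5, -4·x]].
At the point, J = [[-3.0000, -5.0000], [1.0000, -4.0000]] (det J = 17.0000).
Solving J·Δ = −F gives Δ = (-0.7647, 0.0588).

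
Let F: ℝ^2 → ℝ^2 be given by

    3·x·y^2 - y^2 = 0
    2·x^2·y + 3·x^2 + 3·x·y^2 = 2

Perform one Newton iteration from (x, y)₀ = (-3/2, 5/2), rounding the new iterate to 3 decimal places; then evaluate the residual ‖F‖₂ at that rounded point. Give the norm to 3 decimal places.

At (-3/2, 5/2): F = (-34.375, -12.125).
Jacobian J = [[3·y^2, 6·x·y - 2·y], [4·x·y + 6·x + 3·y^2, 2·x^2 + 6·x·y]].
At the point, J = [[18.750, -27.500], [-5.250, -18.000]] (det J = -481.875).
Solving J·Δ = −F gives Δ = (0.592, -0.846).
Then the next iterate is (x, y)₁ = (-0.908, 1.654).
Re-evaluating at (-0.908, 1.654): F = (-10.18781, -4.25137), so ‖F‖₂ = 11.039.

11.039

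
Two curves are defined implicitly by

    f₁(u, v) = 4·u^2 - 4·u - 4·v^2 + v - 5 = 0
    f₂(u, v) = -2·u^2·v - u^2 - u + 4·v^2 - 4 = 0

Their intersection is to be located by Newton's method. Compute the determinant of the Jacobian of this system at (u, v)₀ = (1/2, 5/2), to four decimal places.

-133.0000

J = [[8·u - 4, -8·v + 1], [-4·u·v - 2·u - 1, -2·u^2 + 8·v]].
At the point, J = [[0.0000, -19.0000], [-7.0000, 19.5000]].
det J = -133.0000.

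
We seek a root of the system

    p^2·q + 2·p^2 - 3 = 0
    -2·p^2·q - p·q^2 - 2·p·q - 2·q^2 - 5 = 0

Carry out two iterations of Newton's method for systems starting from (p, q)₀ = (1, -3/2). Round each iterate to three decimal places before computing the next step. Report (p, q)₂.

(-0.944, 7.553)

At (1, -3/2): F = (-2.500, -5.750).
Jacobian J = [[2·p·q + 4·p, p^2], [-4·p·q - q^2 - 2·q, -2·p^2 - 2·p·q - 2·p - 4·q]].
At the point, J = [[1.000, 1.000], [6.750, 5.000]] (det J = -1.750).
Solving J·Δ = −F gives Δ = (-3.857, 6.357).
Then the next iterate is (p, q)₁ = (-2.857, 4.857).
Round to (-2.857, 4.857) and repeat: F = (52.96991, -36.32012), J = [[-39.18090, 8.16245], [22.20135, -2.286]].
Δ = (1.913, 2.696), so (p, q)₂ = (-0.944, 7.553).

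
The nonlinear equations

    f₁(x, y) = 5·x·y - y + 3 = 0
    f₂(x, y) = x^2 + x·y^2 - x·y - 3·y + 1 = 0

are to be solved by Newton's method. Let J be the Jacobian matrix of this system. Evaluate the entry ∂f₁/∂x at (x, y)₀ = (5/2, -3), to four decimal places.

∂f₁/∂x = 5·y.
At (5/2, -3) this is -15.0000.

-15.0000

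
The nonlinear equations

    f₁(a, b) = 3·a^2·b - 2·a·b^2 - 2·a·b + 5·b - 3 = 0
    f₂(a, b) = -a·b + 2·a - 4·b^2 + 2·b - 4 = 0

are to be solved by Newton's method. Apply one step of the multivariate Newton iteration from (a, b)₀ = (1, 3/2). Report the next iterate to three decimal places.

At (1, 3/2): F = (1.500, -9.500).
Jacobian J = [[6·a·b - 2·b^2 - 2·b, 3·a^2 - 4·a·b - 2·a + 5], [-b + 2, -a - 8·b + 2]].
At the point, J = [[1.500, 0.000], [0.500, -11.000]] (det J = -16.500).
Solving J·Δ = −F gives Δ = (-1.000, -0.909).
Then the next iterate is (a, b)₁ = (0.000, 0.591).

(0.000, 0.591)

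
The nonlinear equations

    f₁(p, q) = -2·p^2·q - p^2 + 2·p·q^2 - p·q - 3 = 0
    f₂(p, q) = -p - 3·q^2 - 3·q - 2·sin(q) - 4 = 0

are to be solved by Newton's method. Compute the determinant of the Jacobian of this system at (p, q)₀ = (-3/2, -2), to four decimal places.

J = [[-4·p·q - 2·p + 2·q^2 - q, -2·p^2 + 4·p·q - p], [-1, -6·q - 2·cos(q) - 3]].
At the point, J = [[1.0000, 9.0000], [-1.0000, 9.832294]].
det J = 18.8323.

18.8323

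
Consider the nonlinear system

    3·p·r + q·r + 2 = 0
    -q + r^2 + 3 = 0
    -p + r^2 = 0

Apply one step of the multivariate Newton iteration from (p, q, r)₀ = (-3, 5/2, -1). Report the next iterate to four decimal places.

(-5.6667, -2.6667, 2.3333)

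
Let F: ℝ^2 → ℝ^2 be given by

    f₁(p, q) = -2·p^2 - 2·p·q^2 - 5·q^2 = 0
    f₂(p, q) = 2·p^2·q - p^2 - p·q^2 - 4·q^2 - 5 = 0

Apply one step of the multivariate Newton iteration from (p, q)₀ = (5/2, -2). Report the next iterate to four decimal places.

(1.4963, -1.1392)

At (5/2, -2): F = (-52.5000, -62.2500).
Jacobian J = [[-4·p - 2·q^2, -4·p·q - 10·q], [4·p·q - 2·p - q^2, 2·p^2 - 2·p·q - 8·q]].
At the point, J = [[-18.0000, 40.0000], [-29.0000, 38.5000]] (det J = 467.0000).
Solving J·Δ = −F gives Δ = (-1.0037, 0.8608).
Then the next iterate is (p, q)₁ = (1.4963, -1.1392).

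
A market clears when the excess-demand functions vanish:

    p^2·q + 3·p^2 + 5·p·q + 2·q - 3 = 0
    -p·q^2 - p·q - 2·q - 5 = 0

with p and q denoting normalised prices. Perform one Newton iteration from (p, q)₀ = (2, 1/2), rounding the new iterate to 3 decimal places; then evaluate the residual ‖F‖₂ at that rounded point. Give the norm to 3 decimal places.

3.821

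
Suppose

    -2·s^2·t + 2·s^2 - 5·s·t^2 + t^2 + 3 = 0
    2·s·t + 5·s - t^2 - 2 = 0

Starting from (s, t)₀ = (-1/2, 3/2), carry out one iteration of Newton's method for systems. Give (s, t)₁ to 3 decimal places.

(0.526, 1.489)

At (-1/2, 3/2): F = (10.625, -8.250).
Jacobian J = [[-4·s·t + 4·s - 5·t^2, -2·s^2 - 10·s·t + 2·t], [2·t + 5, 2·s - 2·t]].
At the point, J = [[-10.250, 10.000], [8.000, -4.000]] (det J = -39.000).
Solving J·Δ = −F gives Δ = (1.026, -0.011).
Then the next iterate is (s, t)₁ = (0.526, 1.489).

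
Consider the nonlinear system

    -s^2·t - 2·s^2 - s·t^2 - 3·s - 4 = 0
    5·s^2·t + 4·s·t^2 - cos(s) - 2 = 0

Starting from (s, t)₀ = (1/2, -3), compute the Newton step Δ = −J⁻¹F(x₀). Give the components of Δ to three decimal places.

(-1.243, -1.425)

At (1/2, -3): F = (-9.750, 11.37242).
Jacobian J = [[-2·s·t - 4·s - t^2 - 3, -s^2 - 2·s·t], [10·s·t + 4·t^2 + sin(s), 5·s^2 + 8·s·t]].
At the point, J = [[-11.000, 2.750], [21.47943, -10.750]] (det J = 59.18158).
Solving J·Δ = −F gives Δ = (-1.243, -1.425).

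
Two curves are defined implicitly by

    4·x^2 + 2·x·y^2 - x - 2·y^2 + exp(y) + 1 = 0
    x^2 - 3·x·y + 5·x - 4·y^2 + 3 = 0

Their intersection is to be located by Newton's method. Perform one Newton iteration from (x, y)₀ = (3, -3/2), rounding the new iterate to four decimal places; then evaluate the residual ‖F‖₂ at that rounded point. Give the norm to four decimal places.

6.6751

At (3, -3/2): F = (43.223130, 31.5000).
Jacobian J = [[8·x + 2·y^2 - 1, 4·x·y - 4·y + exp(y)], [2·x - 3·y + 5, -3·x - 8·y]].
At the point, J = [[27.5000, -11.776870], [15.5000, 3.0000]] (det J = 265.041483).
Solving J·Δ = −F gives Δ = (-1.8889, -0.7406).
Then the next iterate is (x, y)₁ = (1.1111, -2.2406).
Re-evaluating at (1.1111, -2.2406): F = (6.048976, -2.822518), so ‖F‖₂ = 6.6751.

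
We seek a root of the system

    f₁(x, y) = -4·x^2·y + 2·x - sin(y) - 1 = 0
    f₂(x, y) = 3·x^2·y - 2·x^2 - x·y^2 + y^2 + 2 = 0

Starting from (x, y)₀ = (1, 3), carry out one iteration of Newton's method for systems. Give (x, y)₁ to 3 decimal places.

At (1, 3): F = (-11.14112, 9.000).
Jacobian J = [[-8·x·y + 2, -4·x^2 - cos(y)], [6·x·y - 4·x - y^2, 3·x^2 - 2·x·y + 2·y]].
At the point, J = [[-22.000, -3.01001], [5.000, 3.000]] (det J = -50.94996).
Solving J·Δ = −F gives Δ = (-0.124, -2.793).
Then the next iterate is (x, y)₁ = (0.876, 0.207).

(0.876, 0.207)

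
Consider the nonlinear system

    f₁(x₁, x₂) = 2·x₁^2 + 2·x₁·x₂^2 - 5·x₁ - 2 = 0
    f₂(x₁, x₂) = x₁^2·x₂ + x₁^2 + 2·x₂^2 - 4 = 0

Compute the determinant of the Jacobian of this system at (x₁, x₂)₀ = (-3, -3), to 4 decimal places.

J = [[4·x₁ + 2·x₂^2 - 5, 4·x₁·x₂], [2·x₁·x₂ + 2·x₁, x₁^2 + 4·x₂]].
At the point, J = [[1.0000, 36.0000], [12.0000, -3.0000]].
det J = -435.0000.

-435.0000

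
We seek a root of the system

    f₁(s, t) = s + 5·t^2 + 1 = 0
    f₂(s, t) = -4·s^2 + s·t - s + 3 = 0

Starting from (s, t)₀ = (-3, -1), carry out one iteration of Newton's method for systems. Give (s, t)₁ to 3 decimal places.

At (-3, -1): F = (3.000, -27.000).
Jacobian J = [[1, 10·t], [-8·s + t - 1, s]].
At the point, J = [[1.000, -10.000], [22.000, -3.000]] (det J = 217.000).
Solving J·Δ = −F gives Δ = (1.286, 0.429).
Then the next iterate is (s, t)₁ = (-1.714, -0.571).

(-1.714, -0.571)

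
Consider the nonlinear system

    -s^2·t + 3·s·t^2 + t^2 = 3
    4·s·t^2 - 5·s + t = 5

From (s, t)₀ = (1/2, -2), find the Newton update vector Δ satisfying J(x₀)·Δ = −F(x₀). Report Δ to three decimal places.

(4.602, 7.017)

At (1/2, -2): F = (7.500, -1.500).
Jacobian J = [[-2·s·t + 3·t^2, -s^2 + 6·s·t + 2·t], [4·t^2 - 5, 8·s·t + 1]].
At the point, J = [[14.000, -10.250], [11.000, -7.000]] (det J = 14.750).
Solving J·Δ = −F gives Δ = (4.602, 7.017).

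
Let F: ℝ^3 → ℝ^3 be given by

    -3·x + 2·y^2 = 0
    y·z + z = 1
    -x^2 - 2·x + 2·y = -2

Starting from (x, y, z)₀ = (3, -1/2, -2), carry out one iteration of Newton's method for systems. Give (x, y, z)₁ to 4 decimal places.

(0.9545, -1.6818, -2.7273)

At (3, -1/2, -2): F = (-8.5000, -2.0000, -14.0000).
Jacobian J = [[-3, 4·y, 0], [0, z, y + 1], [-2·x - 2, 2, 0]].
At the point, J = [[-3.0000, -2.0000, 0.0000], [0.0000, -2.0000, 0.5000], [-8.0000, 2.0000, 0.0000]] (det J = 11.0000).
Solving J·Δ = −F gives Δ = (-2.0455, -1.1818, -0.7273).
Then the next iterate is (x, y, z)₁ = (0.9545, -1.6818, -2.7273).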